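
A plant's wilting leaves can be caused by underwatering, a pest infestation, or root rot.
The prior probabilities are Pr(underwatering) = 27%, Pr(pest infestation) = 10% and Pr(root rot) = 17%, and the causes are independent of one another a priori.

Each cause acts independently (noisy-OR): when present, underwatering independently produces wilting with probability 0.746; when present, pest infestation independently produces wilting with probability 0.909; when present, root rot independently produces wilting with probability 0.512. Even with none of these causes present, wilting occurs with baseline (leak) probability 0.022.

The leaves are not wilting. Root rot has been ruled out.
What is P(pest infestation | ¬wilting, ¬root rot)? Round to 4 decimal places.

Under noisy-OR, P(wilting | causes) = 1 − (1−0.022)·∏(1−qᵢ) over the active causes.
P(¬wilting | ¬root rot) = 0.978×0.73×0.9 + 0.088998×0.73×0.1 + 0.248412×0.27×0.9 + 0.022605×0.27×0.1 = 0.642546 + 0.006497 + 0.060364 + 0.000610 = 0.710017
The pest infestation-present share is 0.006497 + 0.000610 = 0.007107.
Hence the posterior is 0.007107/0.710017 ≈ 0.0100.

P(pest infestation | ¬wilting, ¬root rot) ≈ 0.0100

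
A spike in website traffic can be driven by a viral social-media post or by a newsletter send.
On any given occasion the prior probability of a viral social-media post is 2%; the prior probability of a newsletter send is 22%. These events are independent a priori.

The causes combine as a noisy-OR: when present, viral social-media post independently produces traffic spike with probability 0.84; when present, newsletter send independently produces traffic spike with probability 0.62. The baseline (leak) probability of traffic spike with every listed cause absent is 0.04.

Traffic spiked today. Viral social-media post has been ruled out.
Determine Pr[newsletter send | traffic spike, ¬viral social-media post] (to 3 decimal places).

Pr[newsletter send | traffic spike, ¬viral social-media post] ≈ 0.817

Under noisy-OR, P(traffic spike | causes) = 1 − (1−0.04)·∏(1−qᵢ) over the active causes.
Weight on newsletter send=true, given the evidence: 0.6352×0.22 = 0.139744
Denominator P(traffic spike | ¬viral social-media post): 0.04×0.78 + 0.6352×0.22 = 0.170944
P(newsletter send | traffic spike, ¬viral social-media post) = 0.139744/0.170944 ≈ 0.817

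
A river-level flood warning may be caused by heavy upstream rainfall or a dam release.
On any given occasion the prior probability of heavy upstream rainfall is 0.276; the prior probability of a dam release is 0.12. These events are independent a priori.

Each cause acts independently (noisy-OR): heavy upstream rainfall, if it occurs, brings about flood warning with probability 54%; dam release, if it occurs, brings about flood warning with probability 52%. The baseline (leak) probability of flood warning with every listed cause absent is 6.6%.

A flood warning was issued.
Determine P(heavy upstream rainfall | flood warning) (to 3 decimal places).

Under noisy-OR, P(flood warning | causes) = 1 − (1−0.066)·∏(1−qᵢ) over the active causes.
Sum P(flood warning|·) weighted by the priors over the 4 (heavy upstream rainfall, dam release) configurations:
  P(flood warning) = 0.066×0.724×0.88 + 0.55168×0.724×0.12 + 0.57036×0.276×0.88 + 0.793773×0.276×0.12
        = 0.042050 + 0.047930 + 0.138529 + 0.026290 = 0.254799
Configurations with heavy upstream rainfall contribute 0.164819, so
  P(heavy upstream rainfall | flood warning) = 0.164819 / 0.254799 ≈ 0.647

P(heavy upstream rainfall | flood warning) ≈ 0.647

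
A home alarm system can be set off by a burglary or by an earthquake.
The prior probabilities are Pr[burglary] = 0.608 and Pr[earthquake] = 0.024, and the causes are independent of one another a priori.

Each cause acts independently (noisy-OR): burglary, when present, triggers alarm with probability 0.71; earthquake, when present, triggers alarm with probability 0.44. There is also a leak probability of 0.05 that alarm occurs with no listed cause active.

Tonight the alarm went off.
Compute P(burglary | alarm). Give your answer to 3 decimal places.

Under noisy-OR, P(alarm | causes) = 1 − (1−0.05)·∏(1−qᵢ) over the active causes.
Enumerate the 4 (burglary, earthquake) configurations and weight by the priors:
  P(alarm) = 0.05×0.392×0.976 + 0.468×0.392×0.024 + 0.7245×0.608×0.976 + 0.84572×0.608×0.024
        = 0.019130 + 0.004403 + 0.429924 + 0.012341 = 0.465798
The terms with burglary present sum to 0.442265, so
  P(burglary | alarm) = 0.442265 / 0.465798 ≈ 0.949

P(burglary | alarm) ≈ 0.949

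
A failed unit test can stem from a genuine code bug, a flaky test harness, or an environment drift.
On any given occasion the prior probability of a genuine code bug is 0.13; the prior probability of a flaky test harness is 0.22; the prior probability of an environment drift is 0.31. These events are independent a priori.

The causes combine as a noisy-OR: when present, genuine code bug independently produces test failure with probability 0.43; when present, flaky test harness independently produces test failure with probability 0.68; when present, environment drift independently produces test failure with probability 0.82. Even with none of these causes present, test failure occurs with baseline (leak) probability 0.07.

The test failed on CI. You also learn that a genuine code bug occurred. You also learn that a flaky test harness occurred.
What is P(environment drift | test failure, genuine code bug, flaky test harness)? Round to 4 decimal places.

Under noisy-OR, P(test failure | causes) = 1 − (1−0.07)·∏(1−qᵢ) over the active causes.
P(test failure | genuine code bug, flaky test harness) = 0.830368·0.69 + 0.969466·0.31 = 0.572954 + 0.300534 = 0.873488
Of this, 0.300534 comes from 0.969466·0.31 (the environment drift=true cases).
Hence the posterior is 0.300534/0.873488 ≈ 0.3441.

P(environment drift | test failure, genuine code bug, flaky test harness) ≈ 0.3441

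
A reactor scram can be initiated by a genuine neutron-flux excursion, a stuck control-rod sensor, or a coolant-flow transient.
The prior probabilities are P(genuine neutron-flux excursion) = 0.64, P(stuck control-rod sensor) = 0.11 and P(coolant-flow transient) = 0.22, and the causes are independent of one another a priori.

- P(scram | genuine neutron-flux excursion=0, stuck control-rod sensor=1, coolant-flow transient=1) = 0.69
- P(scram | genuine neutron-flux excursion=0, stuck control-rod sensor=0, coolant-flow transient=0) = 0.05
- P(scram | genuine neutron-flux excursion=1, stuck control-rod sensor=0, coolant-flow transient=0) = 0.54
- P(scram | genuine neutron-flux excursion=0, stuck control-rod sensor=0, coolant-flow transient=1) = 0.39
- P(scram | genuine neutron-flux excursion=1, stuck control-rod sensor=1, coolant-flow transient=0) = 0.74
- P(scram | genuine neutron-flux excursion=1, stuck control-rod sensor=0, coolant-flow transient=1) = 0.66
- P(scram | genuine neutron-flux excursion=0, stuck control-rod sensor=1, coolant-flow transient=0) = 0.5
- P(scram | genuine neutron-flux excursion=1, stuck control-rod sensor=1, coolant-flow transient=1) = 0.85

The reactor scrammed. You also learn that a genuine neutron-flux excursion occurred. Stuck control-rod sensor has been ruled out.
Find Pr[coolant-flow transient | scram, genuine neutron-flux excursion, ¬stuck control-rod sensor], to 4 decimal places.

Pr[coolant-flow transient | scram, genuine neutron-flux excursion, ¬stuck control-rod sensor] ≈ 0.2564

Numerator (weight on configurations with coolant-flow transient): 0.66·0.22 = 0.145200
Normalizer over all consistent configurations: 0.54·0.78 + 0.66·0.22 = 0.566400
Posterior = 0.145200 / 0.566400 ≈ 0.2564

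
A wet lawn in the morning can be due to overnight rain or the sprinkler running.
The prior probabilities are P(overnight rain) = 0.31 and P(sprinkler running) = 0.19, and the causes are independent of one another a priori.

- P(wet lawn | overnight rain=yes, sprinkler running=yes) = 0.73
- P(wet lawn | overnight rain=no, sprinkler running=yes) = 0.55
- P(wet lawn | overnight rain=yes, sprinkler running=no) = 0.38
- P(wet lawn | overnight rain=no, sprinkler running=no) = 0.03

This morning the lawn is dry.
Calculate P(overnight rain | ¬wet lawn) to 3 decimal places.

P(overnight rain | ¬wet lawn) ≈ 0.222

Numerator (weight on configurations with overnight rain): 0.155682 + 0.015903 = 0.171585
Normalizer over all consistent configurations: 0.97·0.69·0.81 + 0.45·0.69·0.19 + 0.62·0.31·0.81 + 0.27·0.31·0.19 = 0.772713
P(overnight rain | ¬wet lawn) = 0.171585/0.772713 ≈ 0.222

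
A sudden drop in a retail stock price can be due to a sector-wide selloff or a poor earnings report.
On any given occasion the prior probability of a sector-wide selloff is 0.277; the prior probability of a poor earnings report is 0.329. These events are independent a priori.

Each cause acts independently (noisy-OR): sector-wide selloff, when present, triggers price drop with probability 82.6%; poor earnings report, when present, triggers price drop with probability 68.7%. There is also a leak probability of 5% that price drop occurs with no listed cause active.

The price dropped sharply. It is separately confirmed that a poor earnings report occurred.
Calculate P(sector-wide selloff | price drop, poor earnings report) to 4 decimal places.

P(sector-wide selloff | price drop, poor earnings report) ≈ 0.3408

Under noisy-OR, P(price drop | causes) = 1 − (1−0.05)·∏(1−qᵢ) over the active causes.
P(price drop | poor earnings report) = 0.70265×0.723 + 0.948261×0.277 = 0.508016 + 0.262668 = 0.770684
Restricting to configurations with sector-wide selloff present: 0.948261×0.277 = 0.262668.
Hence the posterior is 0.262668/0.770684 ≈ 0.3408.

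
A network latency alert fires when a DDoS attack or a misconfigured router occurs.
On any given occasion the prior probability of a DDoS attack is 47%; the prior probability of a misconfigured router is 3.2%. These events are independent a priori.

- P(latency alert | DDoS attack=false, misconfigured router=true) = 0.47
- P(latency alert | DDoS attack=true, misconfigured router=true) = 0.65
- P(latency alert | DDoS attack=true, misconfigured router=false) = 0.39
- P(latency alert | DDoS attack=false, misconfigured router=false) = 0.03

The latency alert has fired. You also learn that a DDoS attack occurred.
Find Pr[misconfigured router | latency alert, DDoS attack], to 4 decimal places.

Pr[misconfigured router | latency alert, DDoS attack] ≈ 0.0522

Enumerate both values of misconfigured router and weight by the priors:
  P(latency alert | DDoS attack) = 0.39*0.968 + 0.65*0.032
        = 0.377520 + 0.020800 = 0.398320
The terms with misconfigured router present sum to 0.020800, so
  P(misconfigured router | latency alert, DDoS attack) = 0.020800 / 0.398320 ≈ 0.0522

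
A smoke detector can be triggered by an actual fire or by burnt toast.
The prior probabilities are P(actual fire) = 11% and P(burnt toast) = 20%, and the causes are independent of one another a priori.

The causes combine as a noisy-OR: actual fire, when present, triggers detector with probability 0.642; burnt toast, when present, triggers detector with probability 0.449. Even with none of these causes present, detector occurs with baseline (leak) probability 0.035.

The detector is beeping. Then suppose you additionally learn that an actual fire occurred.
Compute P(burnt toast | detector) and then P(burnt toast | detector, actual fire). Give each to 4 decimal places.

P(burnt toast | detector) ≈ 0.5508; P(burnt toast | detector, actual fire) ≈ 0.2362

Under noisy-OR, P(detector | causes) = 1 − (1−0.035)·∏(1−qᵢ) over the active causes.
For the numerator, keep only burnt toast=true terms: 0.083355 + 0.017812 = 0.101167
Normalizer over all consistent configurations: 0.035·0.89·0.8 + 0.468285·0.89·0.2 + 0.65453·0.11·0.8 + 0.809646·0.11·0.2 = 0.183686
Posterior = 0.101167 / 0.183686 ≈ 0.5508

Now also conditioning on actual fire=true:
For the numerator, keep only burnt toast=true terms: 0.809646×0.2 = 0.161929
The normalizing constant is 0.65453×0.8 + 0.809646×0.2 = 0.685553
Posterior = 0.161929 / 0.685553 ≈ 0.2362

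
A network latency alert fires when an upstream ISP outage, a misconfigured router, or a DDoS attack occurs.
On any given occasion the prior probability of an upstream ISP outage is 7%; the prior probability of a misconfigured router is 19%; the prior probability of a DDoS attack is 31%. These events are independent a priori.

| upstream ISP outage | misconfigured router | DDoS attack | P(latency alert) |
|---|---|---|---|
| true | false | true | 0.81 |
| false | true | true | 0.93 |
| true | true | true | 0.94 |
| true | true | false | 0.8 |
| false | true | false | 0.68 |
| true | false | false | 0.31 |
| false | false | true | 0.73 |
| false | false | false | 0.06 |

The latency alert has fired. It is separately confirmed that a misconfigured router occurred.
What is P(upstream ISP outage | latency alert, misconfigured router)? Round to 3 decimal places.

P(upstream ISP outage | latency alert, misconfigured router) ≈ 0.077

By total probability over the 4 (upstream ISP outage, DDoS attack) configurations:
  P(latency alert | misconfigured router) = 0.68*0.93*0.69 + 0.93*0.93*0.31 + 0.8*0.07*0.69 + 0.94*0.07*0.31
        = 0.436356 + 0.268119 + 0.038640 + 0.020398 = 0.763513
Configurations with upstream ISP outage contribute 0.059038, so
  P(upstream ISP outage | latency alert, misconfigured router) = 0.059038 / 0.763513 ≈ 0.077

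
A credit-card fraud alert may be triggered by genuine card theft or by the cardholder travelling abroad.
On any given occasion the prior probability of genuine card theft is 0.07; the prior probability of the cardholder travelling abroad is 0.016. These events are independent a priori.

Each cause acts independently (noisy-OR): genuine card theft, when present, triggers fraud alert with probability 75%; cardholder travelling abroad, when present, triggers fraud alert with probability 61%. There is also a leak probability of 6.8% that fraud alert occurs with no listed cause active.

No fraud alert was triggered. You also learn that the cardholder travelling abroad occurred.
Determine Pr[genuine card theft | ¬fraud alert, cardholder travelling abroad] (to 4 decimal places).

Under noisy-OR, P(fraud alert | causes) = 1 − (1−0.068)·∏(1−qᵢ) over the active causes.
Numerator (weight on configurations with genuine card theft): 0.09087·0.07 = 0.006361
Denominator P(¬fraud alert | cardholder travelling abroad): 0.36348·0.93 + 0.09087·0.07 = 0.344397
P(genuine card theft | ¬fraud alert, cardholder travelling abroad) = 0.006361/0.344397 ≈ 0.0185

Pr[genuine card theft | ¬fraud alert, cardholder travelling abroad] ≈ 0.0185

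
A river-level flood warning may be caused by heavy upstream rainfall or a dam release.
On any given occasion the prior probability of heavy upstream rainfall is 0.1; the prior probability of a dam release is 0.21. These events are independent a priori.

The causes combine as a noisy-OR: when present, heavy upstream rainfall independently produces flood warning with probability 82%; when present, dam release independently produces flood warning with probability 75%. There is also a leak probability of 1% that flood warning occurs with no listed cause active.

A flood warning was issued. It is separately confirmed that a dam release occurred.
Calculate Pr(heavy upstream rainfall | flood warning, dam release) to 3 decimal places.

Pr(heavy upstream rainfall | flood warning, dam release) ≈ 0.124

Under noisy-OR, P(flood warning | causes) = 1 − (1−0.01)·∏(1−qᵢ) over the active causes.
Weight on heavy upstream rainfall=true, given the evidence: 0.95545×0.1 = 0.095545
Denominator P(flood warning | dam release): 0.7525×0.9 + 0.95545×0.1 = 0.772795
P(heavy upstream rainfall | flood warning, dam release) = 0.095545/0.772795 ≈ 0.124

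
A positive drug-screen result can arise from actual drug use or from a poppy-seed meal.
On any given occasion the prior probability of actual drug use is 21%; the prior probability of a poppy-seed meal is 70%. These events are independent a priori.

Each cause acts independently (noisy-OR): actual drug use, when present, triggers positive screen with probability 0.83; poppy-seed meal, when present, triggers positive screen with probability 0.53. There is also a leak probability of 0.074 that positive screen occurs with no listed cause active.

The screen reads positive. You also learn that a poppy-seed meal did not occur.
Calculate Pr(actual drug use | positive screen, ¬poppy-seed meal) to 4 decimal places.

Pr(actual drug use | positive screen, ¬poppy-seed meal) ≈ 0.7517

Under noisy-OR, P(positive screen | causes) = 1 − (1−0.074)·∏(1−qᵢ) over the active causes.
Sum P(positive screen|·) weighted by the priors over both values of actual drug use:
  P(positive screen | ¬poppy-seed meal) = 0.074×0.79 + 0.84258×0.21
        = 0.058460 + 0.176942 = 0.235402
Keeping only the actual drug use-present terms gives 0.176942, so
  P(actual drug use | positive screen, ¬poppy-seed meal) = 0.176942 / 0.235402 ≈ 0.7517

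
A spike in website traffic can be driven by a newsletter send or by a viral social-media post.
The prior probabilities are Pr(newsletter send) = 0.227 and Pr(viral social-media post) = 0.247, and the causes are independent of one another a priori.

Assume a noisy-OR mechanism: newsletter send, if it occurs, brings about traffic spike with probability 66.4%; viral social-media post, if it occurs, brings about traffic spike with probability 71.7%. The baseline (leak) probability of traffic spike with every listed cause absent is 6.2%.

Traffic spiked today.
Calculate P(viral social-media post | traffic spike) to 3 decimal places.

P(viral social-media post | traffic spike) ≈ 0.555

Under noisy-OR, P(traffic spike | causes) = 1 − (1−0.062)·∏(1−qᵢ) over the active causes.
For the numerator, keep only viral social-media post=true terms: 0.140248 + 0.051068 = 0.191316
The normalizing constant is 0.062*0.773*0.753 + 0.734546*0.773*0.247 + 0.684832*0.227*0.753 + 0.910807*0.227*0.247 = 0.344463
P(viral social-media post | traffic spike) = 0.191316/0.344463 ≈ 0.555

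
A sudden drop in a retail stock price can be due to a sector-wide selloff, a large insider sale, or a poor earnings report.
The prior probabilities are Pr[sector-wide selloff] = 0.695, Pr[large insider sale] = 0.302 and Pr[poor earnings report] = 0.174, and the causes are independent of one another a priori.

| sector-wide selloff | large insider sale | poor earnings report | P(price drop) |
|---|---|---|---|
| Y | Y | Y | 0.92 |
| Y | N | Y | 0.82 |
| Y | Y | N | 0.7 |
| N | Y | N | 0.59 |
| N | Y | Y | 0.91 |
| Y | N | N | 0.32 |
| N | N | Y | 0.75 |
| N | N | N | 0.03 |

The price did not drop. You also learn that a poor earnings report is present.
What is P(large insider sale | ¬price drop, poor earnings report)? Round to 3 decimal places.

P(large insider sale | ¬price drop, poor earnings report) ≈ 0.151

Enumerate the 4 (sector-wide selloff, large insider sale) configurations and weight by the priors:
  P(¬price drop | poor earnings report) = 0.25*0.305*0.698 + 0.09*0.305*0.302 + 0.18*0.695*0.698 + 0.08*0.695*0.302
        = 0.053222 + 0.008290 + 0.087320 + 0.016791 = 0.165623
Configurations with large insider sale contribute 0.025081, so
  P(large insider sale | ¬price drop, poor earnings report) = 0.025081 / 0.165623 ≈ 0.151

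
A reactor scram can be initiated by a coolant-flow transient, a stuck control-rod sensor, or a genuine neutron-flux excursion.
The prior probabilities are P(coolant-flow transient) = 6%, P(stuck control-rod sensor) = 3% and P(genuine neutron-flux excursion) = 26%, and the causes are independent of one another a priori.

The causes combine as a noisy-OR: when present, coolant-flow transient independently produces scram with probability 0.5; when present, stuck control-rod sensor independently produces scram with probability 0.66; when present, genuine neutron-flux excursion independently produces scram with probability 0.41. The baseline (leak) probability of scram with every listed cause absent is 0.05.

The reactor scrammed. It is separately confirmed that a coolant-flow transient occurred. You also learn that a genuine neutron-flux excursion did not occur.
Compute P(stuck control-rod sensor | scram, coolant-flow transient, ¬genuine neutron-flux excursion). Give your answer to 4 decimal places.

Under noisy-OR, P(scram | causes) = 1 − (1−0.05)·∏(1−qᵢ) over the active causes.
P(scram | coolant-flow transient, ¬genuine neutron-flux excursion) = 0.525·0.97 + 0.8385·0.03 = 0.509250 + 0.025155 = 0.534405
The stuck control-rod sensor-present share is 0.8385·0.03 = 0.025155.
So P(stuck control-rod sensor | scram, coolant-flow transient, ¬genuine neutron-flux excursion) = 0.025155/0.534405 ≈ 0.0471.

P(stuck control-rod sensor | scram, coolant-flow transient, ¬genuine neutron-flux excursion) ≈ 0.0471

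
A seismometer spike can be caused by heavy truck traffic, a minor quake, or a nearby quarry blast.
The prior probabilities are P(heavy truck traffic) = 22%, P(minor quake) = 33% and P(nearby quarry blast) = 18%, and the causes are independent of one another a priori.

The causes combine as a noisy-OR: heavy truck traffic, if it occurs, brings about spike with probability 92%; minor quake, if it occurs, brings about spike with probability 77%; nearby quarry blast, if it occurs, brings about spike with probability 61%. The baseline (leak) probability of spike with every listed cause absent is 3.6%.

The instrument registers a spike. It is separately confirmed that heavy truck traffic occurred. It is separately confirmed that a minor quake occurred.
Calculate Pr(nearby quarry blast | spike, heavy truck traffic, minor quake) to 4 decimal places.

Under noisy-OR, P(spike | causes) = 1 − (1−0.036)·∏(1−qᵢ) over the active causes.
P(spike | heavy truck traffic, minor quake) = 0.982262×0.82 + 0.993082×0.18 = 0.805455 + 0.178755 = 0.984210
The nearby quarry blast-present share is 0.993082×0.18 = 0.178755.
So P(nearby quarry blast | spike, heavy truck traffic, minor quake) = 0.178755/0.984210 ≈ 0.1816.

Pr(nearby quarry blast | spike, heavy truck traffic, minor quake) ≈ 0.1816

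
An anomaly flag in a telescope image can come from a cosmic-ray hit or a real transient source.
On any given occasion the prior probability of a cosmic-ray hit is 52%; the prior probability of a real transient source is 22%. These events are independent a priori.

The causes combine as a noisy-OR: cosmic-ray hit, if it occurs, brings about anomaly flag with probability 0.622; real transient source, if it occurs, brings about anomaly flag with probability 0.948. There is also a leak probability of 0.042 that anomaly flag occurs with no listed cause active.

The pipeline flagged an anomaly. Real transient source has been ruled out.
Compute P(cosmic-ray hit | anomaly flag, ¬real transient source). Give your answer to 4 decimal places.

Under noisy-OR, P(anomaly flag | causes) = 1 − (1−0.042)·∏(1−qᵢ) over the active causes.
Weight on cosmic-ray hit=true, given the evidence: 0.637876×0.52 = 0.331696
Normalizer over all consistent configurations: 0.042×0.48 + 0.637876×0.52 = 0.351856
P(cosmic-ray hit | anomaly flag, ¬real transient source) = 0.331696/0.351856 ≈ 0.9427

P(cosmic-ray hit | anomaly flag, ¬real transient source) ≈ 0.9427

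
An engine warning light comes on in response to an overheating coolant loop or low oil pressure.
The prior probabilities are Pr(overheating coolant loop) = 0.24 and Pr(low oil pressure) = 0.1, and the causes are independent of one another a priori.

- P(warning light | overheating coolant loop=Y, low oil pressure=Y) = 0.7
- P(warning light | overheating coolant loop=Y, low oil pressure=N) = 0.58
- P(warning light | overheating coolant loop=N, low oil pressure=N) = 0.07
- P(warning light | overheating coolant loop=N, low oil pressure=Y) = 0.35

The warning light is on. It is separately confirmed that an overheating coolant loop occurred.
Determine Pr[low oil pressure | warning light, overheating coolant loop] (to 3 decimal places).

Pr[low oil pressure | warning light, overheating coolant loop] ≈ 0.118

Weight on low oil pressure=true, given the evidence: 0.7×0.1 = 0.070000
The normalizing constant is 0.58×0.9 + 0.7×0.1 = 0.592000
P(low oil pressure | warning light, overheating coolant loop) = 0.070000/0.592000 ≈ 0.118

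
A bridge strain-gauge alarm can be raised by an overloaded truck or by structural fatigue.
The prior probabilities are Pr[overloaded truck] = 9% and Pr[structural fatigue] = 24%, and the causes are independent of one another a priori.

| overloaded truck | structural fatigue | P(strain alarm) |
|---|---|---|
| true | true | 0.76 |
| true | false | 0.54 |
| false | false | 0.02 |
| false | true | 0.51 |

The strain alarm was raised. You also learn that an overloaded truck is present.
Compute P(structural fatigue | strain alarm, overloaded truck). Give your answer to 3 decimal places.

P(structural fatigue | strain alarm, overloaded truck) ≈ 0.308

Numerator (weight on configurations with structural fatigue): 0.76×0.24 = 0.182400
The normalizing constant is 0.54×0.76 + 0.76×0.24 = 0.592800
Posterior = 0.182400 / 0.592800 ≈ 0.308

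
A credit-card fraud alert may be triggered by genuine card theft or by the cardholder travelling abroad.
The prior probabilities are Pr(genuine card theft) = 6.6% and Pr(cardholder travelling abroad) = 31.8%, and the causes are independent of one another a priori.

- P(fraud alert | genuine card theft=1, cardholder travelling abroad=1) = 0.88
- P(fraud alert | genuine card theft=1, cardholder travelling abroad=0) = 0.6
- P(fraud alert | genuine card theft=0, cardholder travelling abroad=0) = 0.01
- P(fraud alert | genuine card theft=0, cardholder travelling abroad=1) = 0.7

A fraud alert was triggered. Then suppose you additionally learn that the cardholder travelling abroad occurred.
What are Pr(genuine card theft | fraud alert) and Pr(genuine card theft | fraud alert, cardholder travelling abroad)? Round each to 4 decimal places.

Pr(genuine card theft | fraud alert) ≈ 0.1751; Pr(genuine card theft | fraud alert, cardholder travelling abroad) ≈ 0.0816

Numerator (weight on configurations with genuine card theft): 0.027007 + 0.018469 = 0.045476
Denominator P(fraud alert): 0.01*0.934*0.682 + 0.7*0.934*0.318 + 0.6*0.066*0.682 + 0.88*0.066*0.318 = 0.259754
P(genuine card theft | fraud alert) = 0.045476/0.259754 ≈ 0.1751

Now also conditioning on cardholder travelling abroad=true:
P(fraud alert | cardholder travelling abroad) = 0.7*0.934 + 0.88*0.066 = 0.653800 + 0.058080 = 0.711880
The genuine card theft-present share is 0.88*0.066 = 0.058080.
So P(genuine card theft | fraud alert, cardholder travelling abroad) = 0.058080/0.711880 ≈ 0.0816.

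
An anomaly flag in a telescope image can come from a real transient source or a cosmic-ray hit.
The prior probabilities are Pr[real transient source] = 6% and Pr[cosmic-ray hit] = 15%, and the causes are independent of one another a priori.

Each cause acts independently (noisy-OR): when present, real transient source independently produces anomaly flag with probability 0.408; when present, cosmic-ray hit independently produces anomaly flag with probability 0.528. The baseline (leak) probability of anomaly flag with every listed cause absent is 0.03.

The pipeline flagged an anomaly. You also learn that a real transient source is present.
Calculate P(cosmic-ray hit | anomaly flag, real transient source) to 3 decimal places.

P(cosmic-ray hit | anomaly flag, real transient source) ≈ 0.232

Under noisy-OR, P(anomaly flag | causes) = 1 − (1−0.03)·∏(1−qᵢ) over the active causes.
By total probability over both values of cosmic-ray hit:
  P(anomaly flag | real transient source) = 0.42576·0.85 + 0.728959·0.15
        = 0.361896 + 0.109344 = 0.471240
The terms with cosmic-ray hit present sum to 0.109344, so
  P(cosmic-ray hit | anomaly flag, real transient source) = 0.109344 / 0.471240 ≈ 0.232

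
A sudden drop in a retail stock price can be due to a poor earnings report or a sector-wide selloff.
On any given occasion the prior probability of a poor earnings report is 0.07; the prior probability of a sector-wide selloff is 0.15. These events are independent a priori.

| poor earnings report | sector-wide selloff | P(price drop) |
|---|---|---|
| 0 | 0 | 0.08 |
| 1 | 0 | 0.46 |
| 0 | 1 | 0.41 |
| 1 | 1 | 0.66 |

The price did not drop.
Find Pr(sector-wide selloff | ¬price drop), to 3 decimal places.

Numerator (weight on configurations with sector-wide selloff): 0.082305 + 0.003570 = 0.085875
The normalizing constant is 0.92·0.93·0.85 + 0.59·0.93·0.15 + 0.54·0.07·0.85 + 0.34·0.07·0.15 = 0.845265
P(sector-wide selloff | ¬price drop) = 0.085875/0.845265 ≈ 0.102

Pr(sector-wide selloff | ¬price drop) ≈ 0.102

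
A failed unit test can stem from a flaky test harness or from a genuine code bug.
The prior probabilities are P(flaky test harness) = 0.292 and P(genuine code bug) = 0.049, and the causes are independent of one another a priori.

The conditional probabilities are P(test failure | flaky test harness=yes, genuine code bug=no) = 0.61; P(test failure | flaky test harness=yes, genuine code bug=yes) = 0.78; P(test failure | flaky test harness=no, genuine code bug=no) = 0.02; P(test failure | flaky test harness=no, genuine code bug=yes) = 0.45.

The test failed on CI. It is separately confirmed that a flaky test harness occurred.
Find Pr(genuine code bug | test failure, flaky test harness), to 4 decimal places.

Pr(genuine code bug | test failure, flaky test harness) ≈ 0.0618

Weight on genuine code bug=true, given the evidence: 0.78·0.049 = 0.038220
Denominator P(test failure | flaky test harness): 0.61·0.951 + 0.78·0.049 = 0.618330
P(genuine code bug | test failure, flaky test harness) = 0.038220/0.618330 ≈ 0.0618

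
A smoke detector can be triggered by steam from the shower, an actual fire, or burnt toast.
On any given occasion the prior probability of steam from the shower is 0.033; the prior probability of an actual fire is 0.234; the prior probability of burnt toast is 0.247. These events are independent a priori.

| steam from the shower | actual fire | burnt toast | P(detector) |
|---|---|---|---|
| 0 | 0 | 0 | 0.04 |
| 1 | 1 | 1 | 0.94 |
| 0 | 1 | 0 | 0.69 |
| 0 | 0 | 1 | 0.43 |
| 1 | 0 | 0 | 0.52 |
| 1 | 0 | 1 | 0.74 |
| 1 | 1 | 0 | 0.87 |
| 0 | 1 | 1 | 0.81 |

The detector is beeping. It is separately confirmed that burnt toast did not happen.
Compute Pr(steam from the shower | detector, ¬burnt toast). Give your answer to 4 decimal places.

Pr(steam from the shower | detector, ¬burnt toast) ≈ 0.0966

P(detector | ¬burnt toast) = 0.04×0.967×0.766 + 0.69×0.967×0.234 + 0.52×0.033×0.766 + 0.87×0.033×0.234 = 0.029629 + 0.156132 + 0.013145 + 0.006718 = 0.205624
The steam from the shower-present share is 0.013145 + 0.006718 = 0.019863.
P(steam from the shower | detector, ¬burnt toast) = 0.019863 / 0.205624 ≈ 0.0966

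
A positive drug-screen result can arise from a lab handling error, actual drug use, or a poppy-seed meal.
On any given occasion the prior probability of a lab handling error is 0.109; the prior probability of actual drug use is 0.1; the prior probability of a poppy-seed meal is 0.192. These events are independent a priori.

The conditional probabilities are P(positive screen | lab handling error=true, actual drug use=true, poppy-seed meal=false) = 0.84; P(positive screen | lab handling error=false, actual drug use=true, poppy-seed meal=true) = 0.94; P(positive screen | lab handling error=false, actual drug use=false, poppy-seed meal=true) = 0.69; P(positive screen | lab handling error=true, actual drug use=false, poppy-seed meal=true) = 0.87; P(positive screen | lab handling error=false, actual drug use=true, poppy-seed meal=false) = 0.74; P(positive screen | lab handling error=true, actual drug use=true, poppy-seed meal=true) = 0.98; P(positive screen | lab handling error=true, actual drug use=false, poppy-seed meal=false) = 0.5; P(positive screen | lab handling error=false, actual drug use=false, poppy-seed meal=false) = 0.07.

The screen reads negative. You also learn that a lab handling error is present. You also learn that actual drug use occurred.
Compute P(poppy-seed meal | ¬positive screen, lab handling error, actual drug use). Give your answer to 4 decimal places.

P(poppy-seed meal | ¬positive screen, lab handling error, actual drug use) ≈ 0.0288

Enumerate both values of poppy-seed meal and weight by the priors:
  P(¬positive screen | lab handling error, actual drug use) = 0.16·0.808 + 0.02·0.192
        = 0.129280 + 0.003840 = 0.133120
Configurations with poppy-seed meal contribute 0.003840, so
  P(poppy-seed meal | ¬positive screen, lab handling error, actual drug use) = 0.003840 / 0.133120 ≈ 0.0288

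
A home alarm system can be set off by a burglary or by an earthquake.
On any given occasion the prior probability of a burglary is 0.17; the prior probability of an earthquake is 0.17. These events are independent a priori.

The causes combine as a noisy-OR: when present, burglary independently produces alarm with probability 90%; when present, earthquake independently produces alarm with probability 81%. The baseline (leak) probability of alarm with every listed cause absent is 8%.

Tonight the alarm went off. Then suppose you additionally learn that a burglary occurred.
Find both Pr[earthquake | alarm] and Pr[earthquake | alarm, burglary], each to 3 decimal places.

Under noisy-OR, P(alarm | causes) = 1 − (1−0.08)·∏(1−qᵢ) over the active causes.
Weight on earthquake=true, given the evidence: 0.116436 + 0.028395 = 0.144831
The normalizing constant is 0.08*0.83*0.83 + 0.8252*0.83*0.17 + 0.908*0.17*0.83 + 0.98252*0.17*0.17 = 0.328062
Posterior = 0.144831 / 0.328062 ≈ 0.441

Now condition on the additional information:
Sum P(alarm|·) weighted by the priors over both values of earthquake:
  P(alarm | burglary) = 0.908·0.83 + 0.98252·0.17
        = 0.753640 + 0.167028 = 0.920668
Keeping only the earthquake-present terms gives 0.167028, so
  P(earthquake | alarm, burglary) = 0.167028 / 0.920668 ≈ 0.181

Pr[earthquake | alarm] ≈ 0.441; Pr[earthquake | alarm, burglary] ≈ 0.181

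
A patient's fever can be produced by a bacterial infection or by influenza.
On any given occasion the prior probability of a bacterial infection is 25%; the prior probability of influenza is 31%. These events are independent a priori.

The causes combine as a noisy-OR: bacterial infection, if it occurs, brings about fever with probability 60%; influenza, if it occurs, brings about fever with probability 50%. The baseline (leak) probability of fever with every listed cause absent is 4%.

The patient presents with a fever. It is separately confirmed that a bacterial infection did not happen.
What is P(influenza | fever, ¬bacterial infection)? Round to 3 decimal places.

Under noisy-OR, P(fever | causes) = 1 − (1−0.04)·∏(1−qᵢ) over the active causes.
Enumerate both values of influenza and weight by the priors:
  P(fever | ¬bacterial infection) = 0.04×0.69 + 0.52×0.31
        = 0.027600 + 0.161200 = 0.188800
Configurations with influenza contribute 0.161200, so
  P(influenza | fever, ¬bacterial infection) = 0.161200 / 0.188800 ≈ 0.854

P(influenza | fever, ¬bacterial infection) ≈ 0.854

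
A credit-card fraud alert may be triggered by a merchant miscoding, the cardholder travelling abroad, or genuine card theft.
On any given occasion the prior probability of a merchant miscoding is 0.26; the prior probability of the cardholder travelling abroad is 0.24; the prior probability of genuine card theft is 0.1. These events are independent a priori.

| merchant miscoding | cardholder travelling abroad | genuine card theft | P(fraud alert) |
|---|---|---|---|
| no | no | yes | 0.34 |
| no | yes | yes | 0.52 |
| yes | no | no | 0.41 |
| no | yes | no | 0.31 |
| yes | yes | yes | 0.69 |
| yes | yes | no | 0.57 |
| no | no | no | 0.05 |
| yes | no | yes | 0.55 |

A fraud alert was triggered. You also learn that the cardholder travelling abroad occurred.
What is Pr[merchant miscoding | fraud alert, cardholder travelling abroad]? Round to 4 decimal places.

Pr[merchant miscoding | fraud alert, cardholder travelling abroad] ≈ 0.3819

Sum P(fraud alert|·) weighted by the priors over the 4 (merchant miscoding, genuine card theft) configurations:
  P(fraud alert | cardholder travelling abroad) = 0.31×0.74×0.9 + 0.52×0.74×0.1 + 0.57×0.26×0.9 + 0.69×0.26×0.1
        = 0.206460 + 0.038480 + 0.133380 + 0.017940 = 0.396260
Configurations with merchant miscoding contribute 0.151320, so
  P(merchant miscoding | fraud alert, cardholder travelling abroad) = 0.151320 / 0.396260 ≈ 0.3819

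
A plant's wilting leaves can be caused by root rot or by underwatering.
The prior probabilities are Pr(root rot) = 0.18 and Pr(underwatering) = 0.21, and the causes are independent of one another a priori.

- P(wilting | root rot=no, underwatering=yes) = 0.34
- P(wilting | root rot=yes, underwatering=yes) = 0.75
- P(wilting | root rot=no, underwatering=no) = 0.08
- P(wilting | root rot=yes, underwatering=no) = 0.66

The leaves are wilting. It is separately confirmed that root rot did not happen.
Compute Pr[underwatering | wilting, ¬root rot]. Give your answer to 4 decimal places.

Pr[underwatering | wilting, ¬root rot] ≈ 0.5305

Weight on underwatering=true, given the evidence: 0.34×0.21 = 0.071400
Denominator P(wilting | ¬root rot): 0.08×0.79 + 0.34×0.21 = 0.134600
Posterior = 0.071400 / 0.134600 ≈ 0.5305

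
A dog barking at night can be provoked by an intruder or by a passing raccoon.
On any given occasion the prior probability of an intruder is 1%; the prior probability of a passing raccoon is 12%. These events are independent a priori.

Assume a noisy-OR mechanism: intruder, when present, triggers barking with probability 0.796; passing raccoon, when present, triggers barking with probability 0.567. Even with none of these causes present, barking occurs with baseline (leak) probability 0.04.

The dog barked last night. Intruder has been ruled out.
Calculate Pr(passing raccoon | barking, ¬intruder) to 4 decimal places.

Pr(passing raccoon | barking, ¬intruder) ≈ 0.6658

Under noisy-OR, P(barking | causes) = 1 − (1−0.04)·∏(1−qᵢ) over the active causes.
P(barking | ¬intruder) = 0.04*0.88 + 0.58432*0.12 = 0.035200 + 0.070118 = 0.105318
The passing raccoon-present share is 0.58432*0.12 = 0.070118.
Hence the posterior is 0.070118/0.105318 ≈ 0.6658.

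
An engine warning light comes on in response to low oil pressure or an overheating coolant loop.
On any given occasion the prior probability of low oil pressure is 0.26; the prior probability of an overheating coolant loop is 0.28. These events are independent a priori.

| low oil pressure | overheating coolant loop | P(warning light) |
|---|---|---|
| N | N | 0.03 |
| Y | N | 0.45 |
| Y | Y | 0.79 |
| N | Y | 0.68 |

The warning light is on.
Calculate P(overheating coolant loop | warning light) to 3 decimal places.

P(overheating coolant loop | warning light) ≈ 0.664

P(warning light) = 0.03×0.74×0.72 + 0.68×0.74×0.28 + 0.45×0.26×0.72 + 0.79×0.26×0.28 = 0.015984 + 0.140896 + 0.084240 + 0.057512 = 0.298632
Of this, 0.198408 comes from 0.140896 + 0.057512 (the overheating coolant loop=true cases).
Hence the posterior is 0.198408/0.298632 ≈ 0.664.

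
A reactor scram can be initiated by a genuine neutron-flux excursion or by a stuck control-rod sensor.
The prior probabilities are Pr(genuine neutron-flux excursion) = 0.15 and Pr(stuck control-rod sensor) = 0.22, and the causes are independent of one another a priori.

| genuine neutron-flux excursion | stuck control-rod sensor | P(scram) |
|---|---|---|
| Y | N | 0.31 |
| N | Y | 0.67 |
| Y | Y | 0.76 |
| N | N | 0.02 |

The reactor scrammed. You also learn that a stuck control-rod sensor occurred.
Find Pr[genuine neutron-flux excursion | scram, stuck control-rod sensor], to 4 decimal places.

Pr[genuine neutron-flux excursion | scram, stuck control-rod sensor] ≈ 0.1668

P(scram | stuck control-rod sensor) = 0.67×0.85 + 0.76×0.15 = 0.569500 + 0.114000 = 0.683500
Restricting to configurations with genuine neutron-flux excursion present: 0.76×0.15 = 0.114000.
Hence the posterior is 0.114000/0.683500 ≈ 0.1668.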